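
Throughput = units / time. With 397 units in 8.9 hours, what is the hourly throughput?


Throughput = units / time
= 397 / 8.9
= 44.6 units/hour


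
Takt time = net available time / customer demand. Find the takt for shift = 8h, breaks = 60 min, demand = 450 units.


Available = 8×60 - 60 = 420 min
Takt time = 420 / 450
= 0.93 min/unit


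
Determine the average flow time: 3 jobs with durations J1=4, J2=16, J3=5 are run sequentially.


Completion times:
  J1: completes at 4
  J2: completes at 20
  J3: completes at 25
Sum = 49
Average = 49/3
= 16.33


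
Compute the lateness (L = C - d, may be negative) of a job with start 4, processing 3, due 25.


Completion = 4 + 3 = 7
Lateness = C - d = 7 - 25
= -18


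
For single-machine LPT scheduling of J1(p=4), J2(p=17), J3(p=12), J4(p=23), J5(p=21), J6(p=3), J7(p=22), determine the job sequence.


LPT: sort by longest processing time first
  J4: p=23
  J7: p=22
  J5: p=21
  J2: p=17
  J3: p=12
  J1: p=4
  J6: p=3
Order: J4 → J7 → J5 → J2 → J3 → J1 → J6


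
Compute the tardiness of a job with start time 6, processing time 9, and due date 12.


Completion = start + processing = 6 + 9 = 15
Tardiness = max(0, C - d) = max(0, 15 - 12)
= max(0, 3)
= 3


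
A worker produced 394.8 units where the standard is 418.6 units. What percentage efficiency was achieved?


Efficiency = (actual / standard) × 100
= (394.8 / 418.6) × 100
= 94.3%


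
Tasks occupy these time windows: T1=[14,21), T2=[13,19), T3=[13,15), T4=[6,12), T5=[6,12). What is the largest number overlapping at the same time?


Check each time point for overlaps:
  t=14: 3 tasks active (T1, T2, T3)
Max concurrent = 3


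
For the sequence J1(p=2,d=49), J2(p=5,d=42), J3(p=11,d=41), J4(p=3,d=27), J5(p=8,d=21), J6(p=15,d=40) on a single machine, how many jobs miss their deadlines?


Completion vs due date:
  J1: C=2, d=49 → on time
  J2: C=7, d=42 → on time
  J3: C=18, d=41 → on time
  J4: C=21, d=27 → on time
  J5: C=29, d=21 → TARDY
  J6: C=44, d=40 → TARDY
Tardy jobs: J5, J6
Count = 2


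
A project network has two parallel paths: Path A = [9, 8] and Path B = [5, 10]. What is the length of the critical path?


Path A: 9 + 8 = 17
Path B: 5 + 10 = 15
Critical path = longest = max(17, 15)
= 17 (Path A)


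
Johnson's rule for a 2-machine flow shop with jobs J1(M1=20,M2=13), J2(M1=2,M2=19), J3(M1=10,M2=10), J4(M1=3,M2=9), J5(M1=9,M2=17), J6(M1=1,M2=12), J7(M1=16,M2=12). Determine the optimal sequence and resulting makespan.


Johnson's rule:
Group 1 (M1≤M2, sort by M1): ['J6', 'J2', 'J4', 'J5', 'J3']
Group 2 (M1>M2, sort desc M2): ['J1', 'J7']
Sequence: J6 → J2 → J4 → J5 → J3 → J1 → J7
Makespan calculation:
  J6: M1 done=1, M2 done=13
  J2: M1 done=3, M2 done=32
  J4: M1 done=6, M2 done=41
  J5: M1 done=15, M2 done=58
  J3: M1 done=25, M2 done=68
  J1: M1 done=45, M2 done=81
  J7: M1 done=61, M2 done=93
= Sequence: J6 → J2 → J4 → J5 → J3 → J1 → J7, Makespan: 93


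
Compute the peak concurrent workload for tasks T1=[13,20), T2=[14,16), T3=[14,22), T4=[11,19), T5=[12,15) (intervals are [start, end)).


Check each time point for overlaps:
  t=14: 5 tasks active (T1, T2, T3, T4, T5)
Max concurrent = 5


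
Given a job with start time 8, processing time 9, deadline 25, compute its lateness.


Completion = 8 + 9 = 17
Lateness = C - d = 17 - 25
= -8


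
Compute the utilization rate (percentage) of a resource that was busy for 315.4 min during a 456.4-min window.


Utilization = busy / total × 100
= 315.4 / 456.4 × 100
= 69.1%


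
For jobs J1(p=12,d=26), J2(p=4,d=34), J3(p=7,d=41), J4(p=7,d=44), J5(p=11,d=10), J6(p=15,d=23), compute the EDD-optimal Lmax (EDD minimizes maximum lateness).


EDD order: J5 → J6 → J1 → J2 → J3 → J4
Completion and lateness:
  J5: C=11, d=10, L=11-10=1
  J6: C=26, d=23, L=26-23=3
  J1: C=38, d=26, L=38-26=12
  J2: C=42, d=34, L=42-34=8
  J3: C=49, d=41, L=49-41=8
  J4: C=56, d=44, L=56-44=12
Lmax = max(1, 3, 12, 8, 8, 12)
= 12


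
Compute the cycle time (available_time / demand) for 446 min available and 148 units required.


Cycle time = available time / demand
= 446 / 148
= 3.01 min/unit


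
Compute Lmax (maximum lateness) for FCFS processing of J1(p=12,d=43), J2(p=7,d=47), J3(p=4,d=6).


Lateness per job (L = C - d):
  J1: C=12, d=43, L=-31
  J2: C=19, d=47, L=-28
  J3: C=23, d=6, L=17
Lmax = max(-31, -28, 17)
= 17


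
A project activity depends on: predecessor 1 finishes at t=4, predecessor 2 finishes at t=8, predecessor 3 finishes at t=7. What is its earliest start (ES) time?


ES = max of all predecessor completion times
Predecessors: [4, 8, 7]
ES = max(4, 8, 7)
= 8


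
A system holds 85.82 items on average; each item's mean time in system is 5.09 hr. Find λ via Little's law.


Little's law: L = λW → λ = L / W
= 85.82 / 5.09
= 16.86 per hour


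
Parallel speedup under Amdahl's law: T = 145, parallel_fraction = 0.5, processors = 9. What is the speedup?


Amdahl's law: T_p = T × ((1-p) + p/N)
= 145 × ((1-0.5) + 0.5/9)
= 145 × (0.50 + 0.0556)
= 145 × 0.5556
= 80.56
Speedup = 145/80.56
= 1.80×


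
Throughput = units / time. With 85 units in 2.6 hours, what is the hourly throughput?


Throughput = units / time
= 85 / 2.6
= 32.7 units/hour


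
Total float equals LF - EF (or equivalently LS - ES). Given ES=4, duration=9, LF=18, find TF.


EF = ES + duration = 4 + 9 = 13
LS = LF - duration = 18 - 9 = 9
Total Float = LF - EF = 18 - 13
(or LS - ES = 9 - 4)
= 5


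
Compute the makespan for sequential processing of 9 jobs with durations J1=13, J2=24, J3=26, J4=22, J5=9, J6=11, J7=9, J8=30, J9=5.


Sequential makespan: sum all processing times
= 13 + 24 + 26 + 22 + 9 + 11 + 9 + 30 + 5
= 149 time units


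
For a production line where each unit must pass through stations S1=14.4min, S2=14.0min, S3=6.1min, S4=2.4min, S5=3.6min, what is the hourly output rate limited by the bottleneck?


Bottleneck = longest station time
Station times: [14.4, 14.0, 6.1, 2.4, 3.6]
Max = 14.4 min
Rate = 60 / 14.4
= 4.17 units/hour (bottleneck: 14.4min)


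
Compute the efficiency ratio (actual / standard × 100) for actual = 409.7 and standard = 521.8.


Efficiency = (actual / standard) × 100
= (409.7 / 521.8) × 100
= 78.5%


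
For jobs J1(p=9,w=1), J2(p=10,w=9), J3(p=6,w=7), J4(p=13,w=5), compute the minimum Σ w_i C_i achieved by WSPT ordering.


WSPT order (by p/w): J3 → J2 → J4 → J1
  J3: C=6, w·C=7×6=42
  J2: C=16, w·C=9×16=144
  J4: C=29, w·C=5×29=145
  J1: C=38, w·C=1×38=38
Σ w·C = 369
= 369


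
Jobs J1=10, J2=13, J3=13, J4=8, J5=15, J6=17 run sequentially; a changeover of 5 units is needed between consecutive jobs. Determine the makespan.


Makespan = Σ processing + (n-1) × setup
= (10 + 13 + 13 + 8 + 15 + 17) + (6-1)×5
= 76 + 25
= 101 time units


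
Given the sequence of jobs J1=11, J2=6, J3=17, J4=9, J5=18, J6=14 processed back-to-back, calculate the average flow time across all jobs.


Completion times:
  J1: completes at 11
  J2: completes at 17
  J3: completes at 34
  J4: completes at 43
  J5: completes at 61
  J6: completes at 75
Sum = 241
Average = 241/6
= 40.17


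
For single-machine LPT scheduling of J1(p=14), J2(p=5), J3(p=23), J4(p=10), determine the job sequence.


LPT: sort by longest processing time first
  J3: p=23
  J1: p=14
  J4: p=10
  J2: p=5
Order: J3 → J1 → J4 → J2


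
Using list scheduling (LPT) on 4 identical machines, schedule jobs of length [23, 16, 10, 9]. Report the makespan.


Jobs (LPT sorted): [23, 16, 10, 9]
Machines: 4
  J=23 → Machine 1 (load: 0+23=23)
  J=16 → Machine 2 (load: 0+16=16)
  J=10 → Machine 3 (load: 0+10=10)
  J=9 → Machine 4 (load: 0+9=9)
Machine loads: [23, 16, 10, 9]
Makespan = max = 23 time units


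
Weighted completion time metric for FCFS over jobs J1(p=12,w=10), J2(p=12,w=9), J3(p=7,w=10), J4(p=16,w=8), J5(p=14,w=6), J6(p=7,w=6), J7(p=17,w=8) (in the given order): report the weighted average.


Completion times:
  J1: C=12, w×C=10×12=120
  J2: C=24, w×C=9×24=216
  J3: C=31, w×C=10×31=310
  J4: C=47, w×C=8×47=376
  J5: C=61, w×C=6×61=366
  J6: C=68, w×C=6×68=408
  J7: C=85, w×C=8×85=680
Sum w×C = 2476
Sum w = 57
Weighted avg = 2476/57
= 43.44


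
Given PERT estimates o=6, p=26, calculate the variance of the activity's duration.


σ² = ((p - o) / 6)² = (p - o)² / 36
= (26 - 6)² / 36
= 20² / 36
= 400 / 36
= 11.1111


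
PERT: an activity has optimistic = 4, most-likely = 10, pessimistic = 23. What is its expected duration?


te = (o + 4m + p) / 6
= (4 + 4×10 + 23) / 6
= (4 + 40 + 23) / 6
= 67 / 6
= 11.17


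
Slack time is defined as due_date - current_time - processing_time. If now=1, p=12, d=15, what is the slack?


Slack = due - current_time - processing
= 15 - 1 - 12
= 2


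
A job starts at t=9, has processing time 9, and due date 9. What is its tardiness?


Completion = start + processing = 9 + 9 = 18
Tardiness = max(0, C - d) = max(0, 18 - 9)
= max(0, 9)
= 9


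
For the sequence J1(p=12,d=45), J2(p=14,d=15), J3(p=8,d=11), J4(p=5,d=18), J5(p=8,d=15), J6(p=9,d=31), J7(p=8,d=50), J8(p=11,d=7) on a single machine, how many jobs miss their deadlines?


Completion vs due date:
  J1: C=12, d=45 → on time
  J2: C=26, d=15 → TARDY
  J3: C=34, d=11 → TARDY
  J4: C=39, d=18 → TARDY
  J5: C=47, d=15 → TARDY
  J6: C=56, d=31 → TARDY
  J7: C=64, d=50 → TARDY
  J8: C=75, d=7 → TARDY
Tardy jobs: J2, J3, J4, J5, J6, J7, J8
Count = 7


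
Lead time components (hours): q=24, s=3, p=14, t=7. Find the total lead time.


Lead time = queue + setup + processing + transit
= 24 + 3 + 14 + 7
= 48 hours


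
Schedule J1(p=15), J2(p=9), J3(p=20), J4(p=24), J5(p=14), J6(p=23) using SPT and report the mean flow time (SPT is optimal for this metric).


SPT order: J2 → J5 → J1 → J3 → J6 → J4
Completion times:
  J2: C=9
  J5: C=23
  J1: C=38
  J3: C=58
  J6: C=81
  J4: C=105
Sum = 314, n = 6
Mean flow = 314/6
= 52.33


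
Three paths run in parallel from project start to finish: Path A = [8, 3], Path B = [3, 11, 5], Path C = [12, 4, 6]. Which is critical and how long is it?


Path A: 8 + 3 = 11
Path B: 3 + 11 + 5 = 19
Path C: 12 + 4 + 6 = 22
Critical path = longest = max(11, 19, 22)
= 22 (Path C)


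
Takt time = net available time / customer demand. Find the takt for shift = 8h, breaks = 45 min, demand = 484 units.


Available = 8×60 - 45 = 435 min
Takt time = 435 / 484
= 0.90 min/unit


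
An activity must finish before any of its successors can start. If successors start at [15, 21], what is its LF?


LF = min of all successor start times
Successors start at: [15, 21]
LF = min(15, 21)
= 15


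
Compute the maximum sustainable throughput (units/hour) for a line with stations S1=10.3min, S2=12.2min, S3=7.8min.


Bottleneck = longest station time
Station times: [10.3, 12.2, 7.8]
Max = 12.2 min
Rate = 60 / 12.2
= 4.92 units/hour (bottleneck: 12.2min)


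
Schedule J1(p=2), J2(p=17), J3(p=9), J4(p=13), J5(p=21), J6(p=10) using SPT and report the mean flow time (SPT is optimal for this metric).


SPT order: J1 → J3 → J6 → J4 → J2 → J5
Completion times:
  J1: C=2
  J3: C=11
  J6: C=21
  J4: C=34
  J2: C=51
  J5: C=72
Sum = 191, n = 6
Mean flow = 191/6
= 31.83


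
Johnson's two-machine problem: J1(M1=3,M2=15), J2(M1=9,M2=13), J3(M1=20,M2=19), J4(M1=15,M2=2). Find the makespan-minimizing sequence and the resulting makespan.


Johnson's rule:
Group 1 (M1≤M2, sort by M1): ['J1', 'J2']
Group 2 (M1>M2, sort desc M2): ['J3', 'J4']
Sequence: J1 → J2 → J3 → J4
Makespan calculation:
  J1: M1 done=3, M2 done=18
  J2: M1 done=12, M2 done=31
  J3: M1 done=32, M2 done=51
  J4: M1 done=47, M2 done=53
= Sequence: J1 → J2 → J3 → J4, Makespan: 53


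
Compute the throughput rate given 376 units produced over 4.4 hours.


Throughput = units / time
= 376 / 4.4
= 85.5 units/hour


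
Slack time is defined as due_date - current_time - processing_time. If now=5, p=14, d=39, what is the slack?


Slack = due - current_time - processing
= 39 - 5 - 14
= 20


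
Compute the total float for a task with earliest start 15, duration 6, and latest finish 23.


EF = ES + duration = 15 + 6 = 21
LS = LF - duration = 23 - 6 = 17
Total Float = LF - EF = 23 - 21
(or LS - ES = 17 - 15)
= 2


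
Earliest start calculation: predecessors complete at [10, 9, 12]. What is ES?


ES = max of all predecessor completion times
Predecessors: [10, 9, 12]
ES = max(10, 9, 12)
= 12


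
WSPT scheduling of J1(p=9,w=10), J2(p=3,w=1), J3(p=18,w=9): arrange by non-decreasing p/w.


WSPT (Smith's rule): sort by p/w ascending
  J1: p/w = 9/10 = 0.900
  J3: p/w = 18/9 = 2.000
  J2: p/w = 3/1 = 3.000
Order: J1 → J3 → J2


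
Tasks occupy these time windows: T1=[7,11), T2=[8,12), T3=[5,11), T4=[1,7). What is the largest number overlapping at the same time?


Check each time point for overlaps:
  t=8: 3 tasks active (T1, T2, T3)
Max concurrent = 3


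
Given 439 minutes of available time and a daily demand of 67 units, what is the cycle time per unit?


Cycle time = available time / demand
= 439 / 67
= 6.55 min/unit


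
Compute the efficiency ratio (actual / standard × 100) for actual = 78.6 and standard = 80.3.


Efficiency = (actual / standard) × 100
= (78.6 / 80.3) × 100
= 97.9%


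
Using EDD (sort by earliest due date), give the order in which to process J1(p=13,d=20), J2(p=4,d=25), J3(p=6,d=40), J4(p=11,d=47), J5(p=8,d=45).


EDD: sort by earliest due date
  J1: d=20, p=13
  J2: d=25, p=4
  J3: d=40, p=6
  J5: d=45, p=8
  J4: d=47, p=11
Order: J1 → J2 → J3 → J5 → J4


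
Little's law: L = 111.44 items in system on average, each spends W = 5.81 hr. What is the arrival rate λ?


Little's law: L = λW → λ = L / W
= 111.44 / 5.81
= 19.18 per hour


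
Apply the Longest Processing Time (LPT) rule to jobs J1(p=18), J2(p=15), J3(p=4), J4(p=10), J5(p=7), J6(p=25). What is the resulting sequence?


LPT: sort by longest processing time first
  J6: p=25
  J1: p=18
  J2: p=15
  J4: p=10
  J5: p=7
  J3: p=4
Order: J6 → J1 → J2 → J4 → J5 → J3


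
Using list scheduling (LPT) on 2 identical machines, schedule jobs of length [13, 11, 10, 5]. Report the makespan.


Jobs (LPT sorted): [13, 11, 10, 5]
Machines: 2
  J=13 → Machine 1 (load: 0+13=13)
  J=11 → Machine 2 (load: 0+11=11)
  J=10 → Machine 2 (load: 11+10=21)
  J=5 → Machine 1 (load: 13+5=18)
Machine loads: [18, 21]
Makespan = max = 21 time units


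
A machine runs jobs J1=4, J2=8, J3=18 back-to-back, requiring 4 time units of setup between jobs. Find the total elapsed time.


Makespan = Σ processing + (n-1) × setup
= (4 + 8 + 18) + (3-1)×4
= 30 + 8
= 38 time units


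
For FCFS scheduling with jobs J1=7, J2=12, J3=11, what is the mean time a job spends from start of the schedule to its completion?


Completion times:
  J1: completes at 7
  J2: completes at 19
  J3: completes at 30
Sum = 56
Average = 56/3
= 18.67


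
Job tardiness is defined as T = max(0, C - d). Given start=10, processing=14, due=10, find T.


Completion = start + processing = 10 + 14 = 24
Tardiness = max(0, C - d) = max(0, 24 - 10)
= max(0, 14)
= 14


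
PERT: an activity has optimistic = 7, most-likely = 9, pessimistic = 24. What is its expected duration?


te = (o + 4m + p) / 6
= (7 + 4×9 + 24) / 6
= (7 + 36 + 24) / 6
= 67 / 6
= 11.17


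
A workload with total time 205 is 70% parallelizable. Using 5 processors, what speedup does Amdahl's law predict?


Amdahl's law: T_p = T × ((1-p) + p/N)
= 205 × ((1-0.7) + 0.7/5)
= 205 × (0.30 + 0.1400)
= 205 × 0.4400
= 90.20
Speedup = 205/90.20
= 2.27×


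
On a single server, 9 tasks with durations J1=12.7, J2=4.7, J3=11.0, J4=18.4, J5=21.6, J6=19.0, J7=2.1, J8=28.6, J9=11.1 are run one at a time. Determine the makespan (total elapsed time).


Sequential makespan: sum all processing times
= 12.7 + 4.7 + 11.0 + 18.4 + 21.6 + 19.0 + 2.1 + 28.6 + 11.1
= 129.2 time units


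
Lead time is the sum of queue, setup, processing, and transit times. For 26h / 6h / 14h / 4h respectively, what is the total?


Lead time = queue + setup + processing + transit
= 26 + 6 + 14 + 4
= 50 hours


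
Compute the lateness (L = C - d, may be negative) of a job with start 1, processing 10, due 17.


Completion = 1 + 10 = 11
Lateness = C - d = 11 - 17
= -6


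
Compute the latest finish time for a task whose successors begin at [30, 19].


LF = min of all successor start times
Successors start at: [30, 19]
LF = min(30, 19)
= 19


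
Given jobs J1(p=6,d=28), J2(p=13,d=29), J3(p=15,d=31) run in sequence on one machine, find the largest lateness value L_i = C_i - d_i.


Lateness per job (L = C - d):
  J1: C=6, d=28, L=-22
  J2: C=19, d=29, L=-10
  J3: C=34, d=31, L=3
Lmax = max(-22, -10, 3)
= 3


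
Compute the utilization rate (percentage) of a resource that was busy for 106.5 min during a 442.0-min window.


Utilization = busy / total × 100
= 106.5 / 442.0 × 100
= 24.1%


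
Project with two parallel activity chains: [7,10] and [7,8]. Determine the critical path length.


Path A: 7 + 10 = 17
Path B: 7 + 8 = 15
Critical path = longest = max(17, 15)
= 17 (Path A)


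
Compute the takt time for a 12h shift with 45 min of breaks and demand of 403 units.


Available = 12×60 - 45 = 675 min
Takt time = 675 / 403
= 1.67 min/unit


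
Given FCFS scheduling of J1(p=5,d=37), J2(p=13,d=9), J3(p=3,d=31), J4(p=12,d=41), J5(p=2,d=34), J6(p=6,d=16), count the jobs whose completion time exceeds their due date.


Completion vs due date:
  J1: C=5, d=37 → on time
  J2: C=18, d=9 → TARDY
  J3: C=21, d=31 → on time
  J4: C=33, d=41 → on time
  J5: C=35, d=34 → TARDY
  J6: C=41, d=16 → TARDY
Tardy jobs: J2, J5, J6
Count = 3


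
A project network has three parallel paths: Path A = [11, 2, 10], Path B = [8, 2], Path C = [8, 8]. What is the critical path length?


Path A: 11 + 2 + 10 = 23
Path B: 8 + 2 = 10
Path C: 8 + 8 = 16
Critical path = longest = max(23, 10, 16)
= 23 (Path A)


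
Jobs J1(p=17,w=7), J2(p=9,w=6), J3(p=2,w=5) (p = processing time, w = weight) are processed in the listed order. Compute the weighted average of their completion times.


Completion times:
  J1: C=17, w×C=7×17=119
  J2: C=26, w×C=6×26=156
  J3: C=28, w×C=5×28=140
Sum w×C = 415
Sum w = 18
Weighted avg = 415/18
= 23.06


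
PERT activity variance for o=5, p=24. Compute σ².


σ² = ((p - o) / 6)² = (p - o)² / 36
= (24 - 5)² / 36
= 19² / 36
= 361 / 36
= 10.0278


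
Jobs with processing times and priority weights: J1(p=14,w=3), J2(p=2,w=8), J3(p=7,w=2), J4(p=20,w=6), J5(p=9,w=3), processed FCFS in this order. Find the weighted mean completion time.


Completion times:
  J1: C=14, w×C=3×14=42
  J2: C=16, w×C=8×16=128
  J3: C=23, w×C=2×23=46
  J4: C=43, w×C=6×43=258
  J5: C=52, w×C=3×52=156
Sum w×C = 630
Sum w = 22
Weighted avg = 630/22
= 28.64


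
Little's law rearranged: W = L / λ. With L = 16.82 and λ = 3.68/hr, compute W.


Little's law: L = λW → W = L / λ
= 16.82 / 3.68
= 4.57 hours


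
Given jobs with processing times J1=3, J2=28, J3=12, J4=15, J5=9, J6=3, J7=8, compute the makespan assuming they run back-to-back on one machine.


Sequential makespan: sum all processing times
= 3 + 28 + 12 + 15 + 9 + 3 + 8
= 78 time units


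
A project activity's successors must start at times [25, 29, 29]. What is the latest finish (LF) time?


LF = min of all successor start times
Successors start at: [25, 29, 29]
LF = min(25, 29, 29)
= 25


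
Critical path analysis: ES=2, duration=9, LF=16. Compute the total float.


EF = ES + duration = 2 + 9 = 11
LS = LF - duration = 16 - 9 = 7
Total Float = LF - EF = 16 - 11
(or LS - ES = 7 - 2)
= 5


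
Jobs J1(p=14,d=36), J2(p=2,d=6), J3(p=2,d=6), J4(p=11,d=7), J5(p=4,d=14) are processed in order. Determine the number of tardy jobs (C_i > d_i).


Completion vs due date:
  J1: C=14, d=36 → on time
  J2: C=16, d=6 → TARDY
  J3: C=18, d=6 → TARDY
  J4: C=29, d=7 → TARDY
  J5: C=33, d=14 → TARDY
Tardy jobs: J2, J3, J4, J5
Count = 4


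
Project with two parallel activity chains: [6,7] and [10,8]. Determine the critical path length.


Path A: 6 + 7 = 13
Path B: 10 + 8 = 18
Critical path = longest = max(13, 18)
= 18 (Path B)


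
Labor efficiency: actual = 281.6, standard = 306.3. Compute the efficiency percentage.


Efficiency = (actual / standard) × 100
= (281.6 / 306.3) × 100
= 91.9%


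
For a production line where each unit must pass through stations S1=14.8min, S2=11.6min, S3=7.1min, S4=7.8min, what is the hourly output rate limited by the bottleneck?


Bottleneck = longest station time
Station times: [14.8, 11.6, 7.1, 7.8]
Max = 14.8 min
Rate = 60 / 14.8
= 4.05 units/hour (bottleneck: 14.8min)


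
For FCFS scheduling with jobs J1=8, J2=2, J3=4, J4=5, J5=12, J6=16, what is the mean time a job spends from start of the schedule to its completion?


Completion times:
  J1: completes at 8
  J2: completes at 10
  J3: completes at 14
  J4: completes at 19
  J5: completes at 31
  J6: completes at 47
Sum = 129
Average = 129/6
= 21.50


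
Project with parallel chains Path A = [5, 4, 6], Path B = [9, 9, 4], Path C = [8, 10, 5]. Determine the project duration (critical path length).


Path A: 5 + 4 + 6 = 15
Path B: 9 + 9 + 4 = 22
Path C: 8 + 10 + 5 = 23
Critical path = longest = max(15, 22, 23)
= 23 (Path C)


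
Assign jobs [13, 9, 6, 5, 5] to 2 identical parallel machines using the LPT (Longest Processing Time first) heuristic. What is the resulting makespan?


Jobs (LPT sorted): [13, 9, 6, 5, 5]
Machines: 2
  J=13 → Machine 1 (load: 0+13=13)
  J=9 → Machine 2 (load: 0+9=9)
  J=6 → Machine 2 (load: 9+6=15)
  J=5 → Machine 1 (load: 13+5=18)
  J=5 → Machine 2 (load: 15+5=20)
Machine loads: [18, 20]
Makespan = max = 20 time units


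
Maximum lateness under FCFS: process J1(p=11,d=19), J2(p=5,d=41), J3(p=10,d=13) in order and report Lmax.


Lateness per job (L = C - d):
  J1: C=11, d=19, L=-8
  J2: C=16, d=41, L=-25
  J3: C=26, d=13, L=13
Lmax = max(-8, -25, 13)
= 13


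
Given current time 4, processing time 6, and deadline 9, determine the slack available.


Slack = due - current_time - processing
= 9 - 4 - 6
= -1


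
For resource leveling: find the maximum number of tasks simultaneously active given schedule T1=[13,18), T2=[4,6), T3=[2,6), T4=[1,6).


Check each time point for overlaps:
  t=4: 3 tasks active (T2, T3, T4)
Max concurrent = 3


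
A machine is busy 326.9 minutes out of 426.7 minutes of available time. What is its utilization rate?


Utilization = busy / total × 100
= 326.9 / 426.7 × 100
= 76.6%


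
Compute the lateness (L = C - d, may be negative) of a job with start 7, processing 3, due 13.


Completion = 7 + 3 = 10
Lateness = C - d = 10 - 13
= -3


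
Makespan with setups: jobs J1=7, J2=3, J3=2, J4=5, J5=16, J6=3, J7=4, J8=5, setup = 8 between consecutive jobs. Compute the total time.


Makespan = Σ processing + (n-1) × setup
= (7 + 3 + 2 + 5 + 16 + 3 + 4 + 5) + (8-1)×8
= 45 + 56
= 101 time units


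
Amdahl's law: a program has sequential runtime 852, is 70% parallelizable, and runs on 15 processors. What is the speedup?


Amdahl's law: T_p = T × ((1-p) + p/N)
= 852 × ((1-0.7) + 0.7/15)
= 852 × (0.30 + 0.0467)
= 852 × 0.3467
= 295.36
Speedup = 852/295.36
= 2.88×


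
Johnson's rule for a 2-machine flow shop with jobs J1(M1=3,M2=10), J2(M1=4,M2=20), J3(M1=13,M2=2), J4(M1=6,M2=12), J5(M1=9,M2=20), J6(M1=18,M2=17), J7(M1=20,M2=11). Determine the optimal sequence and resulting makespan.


Johnson's rule:
Group 1 (M1≤M2, sort by M1): ['J1', 'J2', 'J4', 'J5']
Group 2 (M1>M2, sort desc M2): ['J6', 'J7', 'J3']
Sequence: J1 → J2 → J4 → J5 → J6 → J7 → J3
Makespan calculation:
  J1: M1 done=3, M2 done=13
  J2: M1 done=7, M2 done=33
  J4: M1 done=13, M2 done=45
  J5: M1 done=22, M2 done=65
  J6: M1 done=40, M2 done=82
  J7: M1 done=60, M2 done=93
  J3: M1 done=73, M2 done=95
= Sequence: J1 → J2 → J4 → J5 → J6 → J7 → J3, Makespan: 95


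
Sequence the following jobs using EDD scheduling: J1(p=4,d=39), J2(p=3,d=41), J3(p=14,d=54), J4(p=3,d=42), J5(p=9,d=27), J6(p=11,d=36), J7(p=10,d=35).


EDD: sort by earliest due date
  J5: d=27, p=9
  J7: d=35, p=10
  J6: d=36, p=11
  J1: d=39, p=4
  J2: d=41, p=3
  J4: d=42, p=3
  J3: d=54, p=14
Order: J5 → J7 → J6 → J1 → J2 → J4 → J3


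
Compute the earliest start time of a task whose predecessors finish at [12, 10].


ES = max of all predecessor completion times
Predecessors: [12, 10]
ES = max(12, 10)
= 12


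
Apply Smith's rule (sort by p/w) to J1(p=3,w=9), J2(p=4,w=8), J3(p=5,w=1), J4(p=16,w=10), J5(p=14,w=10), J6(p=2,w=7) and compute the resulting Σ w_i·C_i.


WSPT order (by p/w): J6 → J1 → J2 → J5 → J4 → J3
  J6: C=2, w·C=7×2=14
  J1: C=5, w·C=9×5=45
  J2: C=9, w·C=8×9=72
  J5: C=23, w·C=10×23=230
  J4: C=39, w·C=10×39=390
  J3: C=44, w·C=1×44=44
Σ w·C = 795
= 795


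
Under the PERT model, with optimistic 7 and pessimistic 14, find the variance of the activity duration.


σ² = ((p - o) / 6)² = (p - o)² / 36
= (14 - 7)² / 36
= 7² / 36
= 49 / 36
= 1.3611


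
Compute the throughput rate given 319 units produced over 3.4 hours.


Throughput = units / time
= 319 / 3.4
= 93.8 units/hour


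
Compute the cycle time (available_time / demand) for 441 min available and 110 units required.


Cycle time = available time / demand
= 441 / 110
= 4.01 min/unit


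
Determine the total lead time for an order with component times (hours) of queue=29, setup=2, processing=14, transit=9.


Lead time = queue + setup + processing + transit
= 29 + 2 + 14 + 9
= 54 hours


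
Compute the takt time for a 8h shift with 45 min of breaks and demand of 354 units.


Available = 8×60 - 45 = 435 min
Takt time = 435 / 354
= 1.23 min/unit


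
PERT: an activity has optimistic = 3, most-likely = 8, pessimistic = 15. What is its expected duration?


te = (o + 4m + p) / 6
= (3 + 4×8 + 15) / 6
= (3 + 32 + 15) / 6
= 50 / 6
= 8.33


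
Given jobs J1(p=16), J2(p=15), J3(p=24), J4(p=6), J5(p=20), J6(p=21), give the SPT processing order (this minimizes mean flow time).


SPT: sort by shortest processing time
  J4: p=6
  J2: p=15
  J1: p=16
  J5: p=20
  J6: p=21
  J3: p=24
Order: J4 → J2 → J1 → J5 → J6 → J3


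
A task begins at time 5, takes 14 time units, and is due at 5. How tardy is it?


Completion = start + processing = 5 + 14 = 19
Tardiness = max(0, C - d) = max(0, 19 - 5)
= max(0, 14)
= 14


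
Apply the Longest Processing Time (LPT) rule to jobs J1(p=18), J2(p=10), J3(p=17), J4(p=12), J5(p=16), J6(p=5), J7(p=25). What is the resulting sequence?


LPT: sort by longest processing time first
  J7: p=25
  J1: p=18
  J3: p=17
  J5: p=16
  J4: p=12
  J2: p=10
  J6: p=5
Order: J7 → J1 → J3 → J5 → J4 → J2 → J6


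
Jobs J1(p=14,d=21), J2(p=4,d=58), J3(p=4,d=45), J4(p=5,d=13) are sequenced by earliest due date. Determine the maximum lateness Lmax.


EDD order: J4 → J1 → J3 → J2
Completion and lateness:
  J4: C=5, d=13, L=5-13=-8
  J1: C=19, d=21, L=19-21=-2
  J3: C=23, d=45, L=23-45=-22
  J2: C=27, d=58, L=27-58=-31
Lmax = max(-8, -2, -22, -31)
= -2


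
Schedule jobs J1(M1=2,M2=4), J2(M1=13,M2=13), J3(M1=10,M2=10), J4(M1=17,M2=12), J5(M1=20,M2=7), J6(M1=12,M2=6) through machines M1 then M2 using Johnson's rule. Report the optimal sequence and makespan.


Johnson's rule:
Group 1 (M1≤M2, sort by M1): ['J1', 'J3', 'J2']
Group 2 (M1>M2, sort desc M2): ['J4', 'J5', 'J6']
Sequence: J1 → J3 → J2 → J4 → J5 → J6
Makespan calculation:
  J1: M1 done=2, M2 done=6
  J3: M1 done=12, M2 done=22
  J2: M1 done=25, M2 done=38
  J4: M1 done=42, M2 done=54
  J5: M1 done=62, M2 done=69
  J6: M1 done=74, M2 done=80
= Sequence: J1 → J3 → J2 → J4 → J5 → J6, Makespan: 80


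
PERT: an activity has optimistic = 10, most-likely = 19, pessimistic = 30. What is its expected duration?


te = (o + 4m + p) / 6
= (10 + 4×19 + 30) / 6
= (10 + 76 + 30) / 6
= 116 / 6
= 19.33


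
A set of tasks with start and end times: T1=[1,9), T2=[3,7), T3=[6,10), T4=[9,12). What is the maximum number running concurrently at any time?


Check each time point for overlaps:
  t=6: 3 tasks active (T1, T2, T3)
Max concurrent = 3


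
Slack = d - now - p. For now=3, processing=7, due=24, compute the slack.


Slack = due - current_time - processing
= 24 - 3 - 7
= 14


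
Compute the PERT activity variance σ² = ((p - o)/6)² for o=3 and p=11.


σ² = ((p - o) / 6)² = (p - o)² / 36
= (11 - 3)² / 36
= 8² / 36
= 64 / 36
= 1.7778


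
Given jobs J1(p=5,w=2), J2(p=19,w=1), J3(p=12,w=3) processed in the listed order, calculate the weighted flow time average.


Completion times:
  J1: C=5, w×C=2×5=10
  J2: C=24, w×C=1×24=24
  J3: C=36, w×C=3×36=108
Sum w×C = 142
Sum w = 6
Weighted avg = 142/6
= 23.67


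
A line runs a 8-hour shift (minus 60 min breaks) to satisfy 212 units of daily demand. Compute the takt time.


Available = 8×60 - 60 = 420 min
Takt time = 420 / 212
= 1.98 min/unit


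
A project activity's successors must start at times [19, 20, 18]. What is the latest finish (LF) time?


LF = min of all successor start times
Successors start at: [19, 20, 18]
LF = min(19, 20, 18)
= 18


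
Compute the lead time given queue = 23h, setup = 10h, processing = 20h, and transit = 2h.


Lead time = queue + setup + processing + transit
= 23 + 10 + 20 + 2
= 55 hours


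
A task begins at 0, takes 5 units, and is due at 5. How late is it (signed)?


Completion = 0 + 5 = 5
Lateness = C - d = 5 - 5
= 0


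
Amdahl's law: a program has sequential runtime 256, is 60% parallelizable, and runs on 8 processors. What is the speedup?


Amdahl's law: T_p = T × ((1-p) + p/N)
= 256 × ((1-0.6) + 0.6/8)
= 256 × (0.40 + 0.0750)
= 256 × 0.4750
= 121.60
Speedup = 256/121.60
= 2.11×


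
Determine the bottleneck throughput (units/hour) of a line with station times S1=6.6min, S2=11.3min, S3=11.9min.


Bottleneck = longest station time
Station times: [6.6, 11.3, 11.9]
Max = 11.9 min
Rate = 60 / 11.9
= 5.04 units/hour (bottleneck: 11.9min)


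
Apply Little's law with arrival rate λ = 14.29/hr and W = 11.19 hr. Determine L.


Little's law: L = λ × W
= 14.29 × 11.19
= 159.91


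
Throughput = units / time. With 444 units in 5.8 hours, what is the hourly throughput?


Throughput = units / time
= 444 / 5.8
= 76.6 units/hour


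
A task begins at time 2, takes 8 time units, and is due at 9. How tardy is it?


Completion = start + processing = 2 + 8 = 10
Tardiness = max(0, C - d) = max(0, 10 - 9)
= max(0, 1)
= 1


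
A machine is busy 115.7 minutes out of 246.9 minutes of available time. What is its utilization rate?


Utilization = busy / total × 100
= 115.7 / 246.9 × 100
= 46.9%


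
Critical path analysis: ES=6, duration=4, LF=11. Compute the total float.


EF = ES + duration = 6 + 4 = 10
LS = LF - duration = 11 - 4 = 7
Total Float = LF - EF = 11 - 10
(or LS - ES = 7 - 6)
= 1


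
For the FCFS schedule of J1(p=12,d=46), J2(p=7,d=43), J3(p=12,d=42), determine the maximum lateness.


Lateness per job (L = C - d):
  J1: C=12, d=46, L=-34
  J2: C=19, d=43, L=-24
  J3: C=31, d=42, L=-11
Lmax = max(-34, -24, -11)
= -11


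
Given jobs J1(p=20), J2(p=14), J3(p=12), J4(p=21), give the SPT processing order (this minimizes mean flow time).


SPT: sort by shortest processing time
  J3: p=12
  J2: p=14
  J1: p=20
  J4: p=21
Order: J3 → J2 → J1 → J4


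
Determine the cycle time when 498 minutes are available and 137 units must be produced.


Cycle time = available time / demand
= 498 / 137
= 3.64 min/unit


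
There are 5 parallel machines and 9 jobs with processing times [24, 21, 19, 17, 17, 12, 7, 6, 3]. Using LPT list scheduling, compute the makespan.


Jobs (LPT sorted): [24, 21, 19, 17, 17, 12, 7, 6, 3]
Machines: 5
  J=24 → Machine 1 (load: 0+24=24)
  J=21 → Machine 2 (load: 0+21=21)
  J=19 → Machine 3 (load: 0+19=19)
  J=17 → Machine 4 (load: 0+17=17)
  J=17 → Machine 5 (load: 0+17=17)
  J=12 → Machine 4 (load: 17+12=29)
  J=7 → Machine 5 (load: 17+7=24)
  J=6 → Machine 3 (load: 19+6=25)
  J=3 → Machine 2 (load: 21+3=24)
Machine loads: [24, 24, 25, 29, 24]
Makespan = max = 29 time units


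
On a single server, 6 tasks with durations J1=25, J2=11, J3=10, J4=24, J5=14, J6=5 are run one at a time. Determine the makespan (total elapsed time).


Sequential makespan: sum all processing times
= 25 + 11 + 10 + 24 + 14 + 5
= 89 time units


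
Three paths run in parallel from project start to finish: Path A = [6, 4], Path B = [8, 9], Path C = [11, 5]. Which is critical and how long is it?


Path A: 6 + 4 = 10
Path B: 8 + 9 = 17
Path C: 11 + 5 = 16
Critical path = longest = max(10, 17, 16)
= 17 (Path B)


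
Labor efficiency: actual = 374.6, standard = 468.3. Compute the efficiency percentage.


Efficiency = (actual / standard) × 100
= (374.6 / 468.3) × 100
= 80.0%


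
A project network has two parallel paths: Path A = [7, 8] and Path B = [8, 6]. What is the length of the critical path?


Path A: 7 + 8 = 15
Path B: 8 + 6 = 14
Critical path = longest = max(15, 14)
= 15 (Path A)


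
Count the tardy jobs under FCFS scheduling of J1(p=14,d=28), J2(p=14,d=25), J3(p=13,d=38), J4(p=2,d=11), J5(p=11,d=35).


Completion vs due date:
  J1: C=14, d=28 → on time
  J2: C=28, d=25 → TARDY
  J3: C=41, d=38 → TARDY
  J4: C=43, d=11 → TARDY
  J5: C=54, d=35 → TARDY
Tardy jobs: J2, J3, J4, J5
Count = 4


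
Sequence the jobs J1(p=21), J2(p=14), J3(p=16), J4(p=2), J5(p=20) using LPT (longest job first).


LPT: sort by longest processing time first
  J1: p=21
  J5: p=20
  J3: p=16
  J2: p=14
  J4: p=2
Order: J1 → J5 → J3 → J2 → J4


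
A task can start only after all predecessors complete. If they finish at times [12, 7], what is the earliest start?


ES = max of all predecessor completion times
Predecessors: [12, 7]
ES = max(12, 7)
= 12


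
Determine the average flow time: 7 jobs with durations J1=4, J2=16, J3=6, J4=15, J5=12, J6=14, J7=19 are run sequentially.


Completion times:
  J1: completes at 4
  J2: completes at 20
  J3: completes at 26
  J4: completes at 41
  J5: completes at 53
  J6: completes at 67
  J7: completes at 86
Sum = 297
Average = 297/7
= 42.43


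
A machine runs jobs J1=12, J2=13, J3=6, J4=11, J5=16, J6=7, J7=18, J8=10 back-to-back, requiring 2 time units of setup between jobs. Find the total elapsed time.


Makespan = Σ processing + (n-1) × setup
= (12 + 13 + 6 + 11 + 16 + 7 + 18 + 10) + (8-1)×2
= 93 + 14
= 107 time units


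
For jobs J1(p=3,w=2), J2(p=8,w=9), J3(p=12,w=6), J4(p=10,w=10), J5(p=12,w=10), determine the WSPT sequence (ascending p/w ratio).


WSPT (Smith's rule): sort by p/w ascending
  J2: p/w = 8/9 = 0.889
  J4: p/w = 10/10 = 1.000
  J5: p/w = 12/10 = 1.200
  J1: p/w = 3/2 = 1.500
  J3: p/w = 12/6 = 2.000
Order: J2 → J4 → J5 → J1 → J3


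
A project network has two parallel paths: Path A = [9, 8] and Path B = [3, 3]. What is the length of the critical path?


Path A: 9 + 8 = 17
Path B: 3 + 3 = 6
Critical path = longest = max(17, 6)
= 17 (Path A)


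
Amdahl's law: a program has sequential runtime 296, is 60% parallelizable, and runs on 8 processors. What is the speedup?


Amdahl's law: T_p = T × ((1-p) + p/N)
= 296 × ((1-0.6) + 0.6/8)
= 296 × (0.40 + 0.0750)
= 296 × 0.4750
= 140.60
Speedup = 296/140.60
= 2.11×


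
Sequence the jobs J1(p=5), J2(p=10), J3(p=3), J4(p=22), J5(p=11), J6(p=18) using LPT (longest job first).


LPT: sort by longest processing time first
  J4: p=22
  J6: p=18
  J5: p=11
  J2: p=10
  J1: p=5
  J3: p=3
Order: J4 → J6 → J5 → J2 → J1 → J3


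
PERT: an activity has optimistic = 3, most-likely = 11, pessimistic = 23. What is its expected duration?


te = (o + 4m + p) / 6
= (3 + 4×11 + 23) / 6
= (3 + 44 + 23) / 6
= 70 / 6
= 11.67


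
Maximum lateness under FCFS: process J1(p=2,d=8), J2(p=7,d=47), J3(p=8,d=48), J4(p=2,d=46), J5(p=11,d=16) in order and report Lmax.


Lateness per job (L = C - d):
  J1: C=2, d=8, L=-6
  J2: C=9, d=47, L=-38
  J3: C=17, d=48, L=-31
  J4: C=19, d=46, L=-27
  J5: C=30, d=16, L=14
Lmax = max(-6, -38, -31, -27, 14)
= 14


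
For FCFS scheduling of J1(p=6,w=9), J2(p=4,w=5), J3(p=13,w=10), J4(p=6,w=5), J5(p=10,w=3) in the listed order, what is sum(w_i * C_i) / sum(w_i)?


Completion times:
  J1: C=6, w×C=9×6=54
  J2: C=10, w×C=5×10=50
  J3: C=23, w×C=10×23=230
  J4: C=29, w×C=5×29=145
  J5: C=39, w×C=3×39=117
Sum w×C = 596
Sum w = 32
Weighted avg = 596/32
= 18.62


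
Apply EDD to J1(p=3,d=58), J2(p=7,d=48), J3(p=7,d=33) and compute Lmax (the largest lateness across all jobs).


EDD order: J3 → J2 → J1
Completion and lateness:
  J3: C=7, d=33, L=7-33=-26
  J2: C=14, d=48, L=14-48=-34
  J1: C=17, d=58, L=17-58=-41
Lmax = max(-26, -34, -41)
= -26


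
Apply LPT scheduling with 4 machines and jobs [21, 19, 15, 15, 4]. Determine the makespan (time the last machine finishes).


Jobs (LPT sorted): [21, 19, 15, 15, 4]
Machines: 4
  J=21 → Machine 1 (load: 0+21=21)
  J=19 → Machine 2 (load: 0+19=19)
  J=15 → Machine 3 (load: 0+15=15)
  J=15 → Machine 4 (load: 0+15=15)
  J=4 → Machine 3 (load: 15+4=19)
Machine loads: [21, 19, 19, 15]
Makespan = max = 21 time units


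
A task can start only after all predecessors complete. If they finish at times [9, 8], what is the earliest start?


ES = max of all predecessor completion times
Predecessors: [9, 8]
ES = max(9, 8)
= 9


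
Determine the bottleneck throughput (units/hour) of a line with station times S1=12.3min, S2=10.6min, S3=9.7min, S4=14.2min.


Bottleneck = longest station time
Station times: [12.3, 10.6, 9.7, 14.2]
Max = 14.2 min
Rate = 60 / 14.2
= 4.23 units/hour (bottleneck: 14.2min)


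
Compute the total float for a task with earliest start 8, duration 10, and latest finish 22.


EF = ES + duration = 8 + 10 = 18
LS = LF - duration = 22 - 10 = 12
Total Float = LF - EF = 22 - 18
(or LS - ES = 12 - 8)
= 4


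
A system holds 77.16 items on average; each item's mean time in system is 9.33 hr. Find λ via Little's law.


Little's law: L = λW → λ = L / W
= 77.16 / 9.33
= 8.27 per hour


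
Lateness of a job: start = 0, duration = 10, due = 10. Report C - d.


Completion = 0 + 10 = 10
Lateness = C - d = 10 - 10
= 0


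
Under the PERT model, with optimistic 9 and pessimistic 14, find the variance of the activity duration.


σ² = ((p - o) / 6)² = (p - o)² / 36
= (14 - 9)² / 36
= 5² / 36
= 25 / 36
= 0.6944


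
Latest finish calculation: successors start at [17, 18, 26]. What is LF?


LF = min of all successor start times
Successors start at: [17, 18, 26]
LF = min(17, 18, 26)
= 17


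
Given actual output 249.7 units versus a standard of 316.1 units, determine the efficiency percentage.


Efficiency = (actual / standard) × 100
= (249.7 / 316.1) × 100
= 79.0%


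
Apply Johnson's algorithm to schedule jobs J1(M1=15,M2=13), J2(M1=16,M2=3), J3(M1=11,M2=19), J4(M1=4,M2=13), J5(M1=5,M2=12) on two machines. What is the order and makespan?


Johnson's rule:
Group 1 (M1≤M2, sort by M1): ['J4', 'J5', 'J3']
Group 2 (M1>M2, sort desc M2): ['J1', 'J2']
Sequence: J4 → J5 → J3 → J1 → J2
Makespan calculation:
  J4: M1 done=4, M2 done=17
  J5: M1 done=9, M2 done=29
  J3: M1 done=20, M2 done=48
  J1: M1 done=35, M2 done=61
  J2: M1 done=51, M2 done=64
= Sequence: J4 → J5 → J3 → J1 → J2, Makespan: 64
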